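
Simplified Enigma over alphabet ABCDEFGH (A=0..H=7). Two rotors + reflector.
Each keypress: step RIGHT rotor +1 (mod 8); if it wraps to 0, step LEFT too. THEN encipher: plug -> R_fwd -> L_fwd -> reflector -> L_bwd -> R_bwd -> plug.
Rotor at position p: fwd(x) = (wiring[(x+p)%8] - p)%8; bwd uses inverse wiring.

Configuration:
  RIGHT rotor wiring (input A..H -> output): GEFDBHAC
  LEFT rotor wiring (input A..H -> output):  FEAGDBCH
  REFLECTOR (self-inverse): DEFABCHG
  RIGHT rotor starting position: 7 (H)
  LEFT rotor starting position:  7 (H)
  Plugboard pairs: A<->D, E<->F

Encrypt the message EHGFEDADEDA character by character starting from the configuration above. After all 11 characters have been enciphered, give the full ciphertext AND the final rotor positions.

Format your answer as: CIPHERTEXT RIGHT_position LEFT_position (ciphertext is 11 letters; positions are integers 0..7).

Char 1 ('E'): step: R->0, L->0 (L advanced); E->plug->F->R->H->L->H->refl->G->L'->D->R'->D->plug->A
Char 2 ('H'): step: R->1, L=0; H->plug->H->R->F->L->B->refl->E->L'->B->R'->G->plug->G
Char 3 ('G'): step: R->2, L=0; G->plug->G->R->E->L->D->refl->A->L'->C->R'->H->plug->H
Char 4 ('F'): step: R->3, L=0; F->plug->E->R->H->L->H->refl->G->L'->D->R'->F->plug->E
Char 5 ('E'): step: R->4, L=0; E->plug->F->R->A->L->F->refl->C->L'->G->R'->D->plug->A
Char 6 ('D'): step: R->5, L=0; D->plug->A->R->C->L->A->refl->D->L'->E->R'->H->plug->H
Char 7 ('A'): step: R->6, L=0; A->plug->D->R->G->L->C->refl->F->L'->A->R'->C->plug->C
Char 8 ('D'): step: R->7, L=0; D->plug->A->R->D->L->G->refl->H->L'->H->R'->B->plug->B
Char 9 ('E'): step: R->0, L->1 (L advanced); E->plug->F->R->H->L->E->refl->B->L'->F->R'->C->plug->C
Char 10 ('D'): step: R->1, L=1; D->plug->A->R->D->L->C->refl->F->L'->C->R'->C->plug->C
Char 11 ('A'): step: R->2, L=1; A->plug->D->R->F->L->B->refl->E->L'->H->R'->C->plug->C
Final: ciphertext=AGHEAHCBCCC, RIGHT=2, LEFT=1

Answer: AGHEAHCBCCC 2 1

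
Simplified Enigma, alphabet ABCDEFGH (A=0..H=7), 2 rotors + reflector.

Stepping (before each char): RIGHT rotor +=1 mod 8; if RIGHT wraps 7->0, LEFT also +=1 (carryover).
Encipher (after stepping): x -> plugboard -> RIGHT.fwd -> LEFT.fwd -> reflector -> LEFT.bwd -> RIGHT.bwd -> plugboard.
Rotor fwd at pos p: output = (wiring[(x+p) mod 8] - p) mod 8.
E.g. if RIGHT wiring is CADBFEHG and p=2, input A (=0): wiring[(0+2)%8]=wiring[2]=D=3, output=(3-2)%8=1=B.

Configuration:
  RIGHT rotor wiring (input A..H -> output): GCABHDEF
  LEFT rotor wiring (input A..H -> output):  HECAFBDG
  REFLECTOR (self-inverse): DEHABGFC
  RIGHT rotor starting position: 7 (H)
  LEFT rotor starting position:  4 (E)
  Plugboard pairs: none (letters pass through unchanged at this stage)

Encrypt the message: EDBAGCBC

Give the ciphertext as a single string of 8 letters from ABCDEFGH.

Answer: ABAGAHAG

Derivation:
Char 1 ('E'): step: R->0, L->5 (L advanced); E->plug->E->R->H->L->A->refl->D->L'->G->R'->A->plug->A
Char 2 ('D'): step: R->1, L=5; D->plug->D->R->G->L->D->refl->A->L'->H->R'->B->plug->B
Char 3 ('B'): step: R->2, L=5; B->plug->B->R->H->L->A->refl->D->L'->G->R'->A->plug->A
Char 4 ('A'): step: R->3, L=5; A->plug->A->R->G->L->D->refl->A->L'->H->R'->G->plug->G
Char 5 ('G'): step: R->4, L=5; G->plug->G->R->E->L->H->refl->C->L'->D->R'->A->plug->A
Char 6 ('C'): step: R->5, L=5; C->plug->C->R->A->L->E->refl->B->L'->C->R'->H->plug->H
Char 7 ('B'): step: R->6, L=5; B->plug->B->R->H->L->A->refl->D->L'->G->R'->A->plug->A
Char 8 ('C'): step: R->7, L=5; C->plug->C->R->D->L->C->refl->H->L'->E->R'->G->plug->G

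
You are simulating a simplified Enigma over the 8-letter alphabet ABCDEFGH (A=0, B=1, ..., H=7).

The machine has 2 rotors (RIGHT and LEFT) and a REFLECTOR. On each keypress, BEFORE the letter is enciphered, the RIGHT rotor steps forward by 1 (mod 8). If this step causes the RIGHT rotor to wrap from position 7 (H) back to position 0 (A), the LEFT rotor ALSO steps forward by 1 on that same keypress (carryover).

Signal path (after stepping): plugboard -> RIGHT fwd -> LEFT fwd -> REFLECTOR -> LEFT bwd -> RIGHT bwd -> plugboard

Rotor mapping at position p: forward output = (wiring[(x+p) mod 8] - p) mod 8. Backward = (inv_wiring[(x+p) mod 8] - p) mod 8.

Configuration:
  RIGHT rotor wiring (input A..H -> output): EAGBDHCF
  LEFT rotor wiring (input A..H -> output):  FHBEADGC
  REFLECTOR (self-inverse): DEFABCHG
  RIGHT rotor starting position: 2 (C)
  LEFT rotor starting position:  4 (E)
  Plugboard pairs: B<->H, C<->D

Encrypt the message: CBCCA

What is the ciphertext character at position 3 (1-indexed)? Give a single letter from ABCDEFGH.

Char 1 ('C'): step: R->3, L=4; C->plug->D->R->H->L->A->refl->D->L'->F->R'->G->plug->G
Char 2 ('B'): step: R->4, L=4; B->plug->H->R->F->L->D->refl->A->L'->H->R'->A->plug->A
Char 3 ('C'): step: R->5, L=4; C->plug->D->R->H->L->A->refl->D->L'->F->R'->B->plug->H

H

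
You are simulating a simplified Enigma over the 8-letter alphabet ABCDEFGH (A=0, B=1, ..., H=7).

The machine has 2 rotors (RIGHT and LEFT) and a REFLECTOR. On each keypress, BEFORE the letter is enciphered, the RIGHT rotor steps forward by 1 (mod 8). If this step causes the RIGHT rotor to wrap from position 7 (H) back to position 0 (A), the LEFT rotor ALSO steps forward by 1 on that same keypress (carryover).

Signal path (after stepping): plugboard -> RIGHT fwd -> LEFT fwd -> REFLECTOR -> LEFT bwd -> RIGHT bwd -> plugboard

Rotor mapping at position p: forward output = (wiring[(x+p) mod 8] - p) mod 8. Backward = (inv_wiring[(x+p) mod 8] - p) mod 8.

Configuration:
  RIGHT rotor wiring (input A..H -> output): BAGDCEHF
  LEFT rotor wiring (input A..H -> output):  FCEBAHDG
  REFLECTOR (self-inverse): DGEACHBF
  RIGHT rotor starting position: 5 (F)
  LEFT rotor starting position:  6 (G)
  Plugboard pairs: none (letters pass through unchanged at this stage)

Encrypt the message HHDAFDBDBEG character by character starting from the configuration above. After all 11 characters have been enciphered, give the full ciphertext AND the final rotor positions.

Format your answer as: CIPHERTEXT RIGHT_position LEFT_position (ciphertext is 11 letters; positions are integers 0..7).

Answer: CBBGCBCAGDD 0 0

Derivation:
Char 1 ('H'): step: R->6, L=6; H->plug->H->R->G->L->C->refl->E->L'->D->R'->C->plug->C
Char 2 ('H'): step: R->7, L=6; H->plug->H->R->A->L->F->refl->H->L'->C->R'->B->plug->B
Char 3 ('D'): step: R->0, L->7 (L advanced); D->plug->D->R->D->L->F->refl->H->L'->A->R'->B->plug->B
Char 4 ('A'): step: R->1, L=7; A->plug->A->R->H->L->E->refl->C->L'->E->R'->G->plug->G
Char 5 ('F'): step: R->2, L=7; F->plug->F->R->D->L->F->refl->H->L'->A->R'->C->plug->C
Char 6 ('D'): step: R->3, L=7; D->plug->D->R->E->L->C->refl->E->L'->H->R'->B->plug->B
Char 7 ('B'): step: R->4, L=7; B->plug->B->R->A->L->H->refl->F->L'->D->R'->C->plug->C
Char 8 ('D'): step: R->5, L=7; D->plug->D->R->E->L->C->refl->E->L'->H->R'->A->plug->A
Char 9 ('B'): step: R->6, L=7; B->plug->B->R->H->L->E->refl->C->L'->E->R'->G->plug->G
Char 10 ('E'): step: R->7, L=7; E->plug->E->R->E->L->C->refl->E->L'->H->R'->D->plug->D
Char 11 ('G'): step: R->0, L->0 (L advanced); G->plug->G->R->H->L->G->refl->B->L'->D->R'->D->plug->D
Final: ciphertext=CBBGCBCAGDD, RIGHT=0, LEFT=0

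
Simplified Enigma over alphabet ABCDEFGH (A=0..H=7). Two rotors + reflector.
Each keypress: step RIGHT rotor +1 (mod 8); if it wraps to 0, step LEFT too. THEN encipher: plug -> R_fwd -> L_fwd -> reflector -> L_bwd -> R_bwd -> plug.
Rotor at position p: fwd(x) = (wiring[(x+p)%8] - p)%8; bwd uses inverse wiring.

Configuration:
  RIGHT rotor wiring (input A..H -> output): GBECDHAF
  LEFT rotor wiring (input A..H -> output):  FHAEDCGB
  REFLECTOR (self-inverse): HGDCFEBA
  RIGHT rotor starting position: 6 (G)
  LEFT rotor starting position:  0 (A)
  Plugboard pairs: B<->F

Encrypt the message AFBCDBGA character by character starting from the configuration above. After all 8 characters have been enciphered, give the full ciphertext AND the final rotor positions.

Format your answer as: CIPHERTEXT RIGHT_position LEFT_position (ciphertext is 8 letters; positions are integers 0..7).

Char 1 ('A'): step: R->7, L=0; A->plug->A->R->G->L->G->refl->B->L'->H->R'->B->plug->F
Char 2 ('F'): step: R->0, L->1 (L advanced); F->plug->B->R->B->L->H->refl->A->L'->G->R'->A->plug->A
Char 3 ('B'): step: R->1, L=1; B->plug->F->R->H->L->E->refl->F->L'->F->R'->H->plug->H
Char 4 ('C'): step: R->2, L=1; C->plug->C->R->B->L->H->refl->A->L'->G->R'->E->plug->E
Char 5 ('D'): step: R->3, L=1; D->plug->D->R->F->L->F->refl->E->L'->H->R'->A->plug->A
Char 6 ('B'): step: R->4, L=1; B->plug->F->R->F->L->F->refl->E->L'->H->R'->A->plug->A
Char 7 ('G'): step: R->5, L=1; G->plug->G->R->F->L->F->refl->E->L'->H->R'->F->plug->B
Char 8 ('A'): step: R->6, L=1; A->plug->A->R->C->L->D->refl->C->L'->D->R'->D->plug->D
Final: ciphertext=FAHEAABD, RIGHT=6, LEFT=1

Answer: FAHEAABD 6 1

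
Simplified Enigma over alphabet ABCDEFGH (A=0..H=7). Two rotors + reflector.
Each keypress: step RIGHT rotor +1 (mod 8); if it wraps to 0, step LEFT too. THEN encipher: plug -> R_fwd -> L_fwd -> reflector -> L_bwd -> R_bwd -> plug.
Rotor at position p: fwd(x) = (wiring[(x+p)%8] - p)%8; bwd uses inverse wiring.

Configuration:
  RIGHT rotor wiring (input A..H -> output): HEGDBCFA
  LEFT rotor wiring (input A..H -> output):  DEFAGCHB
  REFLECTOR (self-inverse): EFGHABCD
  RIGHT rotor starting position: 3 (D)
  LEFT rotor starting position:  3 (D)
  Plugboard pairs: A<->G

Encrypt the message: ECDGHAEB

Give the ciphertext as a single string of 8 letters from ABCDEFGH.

Char 1 ('E'): step: R->4, L=3; E->plug->E->R->D->L->E->refl->A->L'->F->R'->A->plug->G
Char 2 ('C'): step: R->5, L=3; C->plug->C->R->D->L->E->refl->A->L'->F->R'->A->plug->G
Char 3 ('D'): step: R->6, L=3; D->plug->D->R->G->L->B->refl->F->L'->A->R'->E->plug->E
Char 4 ('G'): step: R->7, L=3; G->plug->A->R->B->L->D->refl->H->L'->C->R'->F->plug->F
Char 5 ('H'): step: R->0, L->4 (L advanced); H->plug->H->R->A->L->C->refl->G->L'->B->R'->E->plug->E
Char 6 ('A'): step: R->1, L=4; A->plug->G->R->H->L->E->refl->A->L'->F->R'->B->plug->B
Char 7 ('E'): step: R->2, L=4; E->plug->E->R->D->L->F->refl->B->L'->G->R'->F->plug->F
Char 8 ('B'): step: R->3, L=4; B->plug->B->R->G->L->B->refl->F->L'->D->R'->H->plug->H

Answer: GGEFEBFH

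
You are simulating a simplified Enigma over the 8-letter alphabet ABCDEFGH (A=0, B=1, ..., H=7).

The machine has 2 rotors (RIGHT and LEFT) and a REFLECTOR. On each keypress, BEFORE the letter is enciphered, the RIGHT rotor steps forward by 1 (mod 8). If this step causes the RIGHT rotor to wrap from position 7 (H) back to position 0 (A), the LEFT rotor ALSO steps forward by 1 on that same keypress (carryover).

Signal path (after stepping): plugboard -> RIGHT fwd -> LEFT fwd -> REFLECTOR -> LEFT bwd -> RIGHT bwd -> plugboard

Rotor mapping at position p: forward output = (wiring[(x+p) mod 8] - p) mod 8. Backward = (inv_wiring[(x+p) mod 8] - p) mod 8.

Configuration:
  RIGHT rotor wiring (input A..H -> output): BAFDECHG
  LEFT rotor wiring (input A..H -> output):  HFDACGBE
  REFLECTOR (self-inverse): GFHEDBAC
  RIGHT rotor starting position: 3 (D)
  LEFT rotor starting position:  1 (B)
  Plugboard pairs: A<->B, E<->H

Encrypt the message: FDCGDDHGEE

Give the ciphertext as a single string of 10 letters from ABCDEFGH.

Char 1 ('F'): step: R->4, L=1; F->plug->F->R->E->L->F->refl->B->L'->D->R'->C->plug->C
Char 2 ('D'): step: R->5, L=1; D->plug->D->R->E->L->F->refl->B->L'->D->R'->E->plug->H
Char 3 ('C'): step: R->6, L=1; C->plug->C->R->D->L->B->refl->F->L'->E->R'->H->plug->E
Char 4 ('G'): step: R->7, L=1; G->plug->G->R->D->L->B->refl->F->L'->E->R'->E->plug->H
Char 5 ('D'): step: R->0, L->2 (L advanced); D->plug->D->R->D->L->E->refl->D->L'->H->R'->G->plug->G
Char 6 ('D'): step: R->1, L=2; D->plug->D->R->D->L->E->refl->D->L'->H->R'->A->plug->B
Char 7 ('H'): step: R->2, L=2; H->plug->E->R->F->L->C->refl->H->L'->E->R'->F->plug->F
Char 8 ('G'): step: R->3, L=2; G->plug->G->R->F->L->C->refl->H->L'->E->R'->D->plug->D
Char 9 ('E'): step: R->4, L=2; E->plug->H->R->H->L->D->refl->E->L'->D->R'->C->plug->C
Char 10 ('E'): step: R->5, L=2; E->plug->H->R->H->L->D->refl->E->L'->D->R'->E->plug->H

Answer: CHEHGBFDCH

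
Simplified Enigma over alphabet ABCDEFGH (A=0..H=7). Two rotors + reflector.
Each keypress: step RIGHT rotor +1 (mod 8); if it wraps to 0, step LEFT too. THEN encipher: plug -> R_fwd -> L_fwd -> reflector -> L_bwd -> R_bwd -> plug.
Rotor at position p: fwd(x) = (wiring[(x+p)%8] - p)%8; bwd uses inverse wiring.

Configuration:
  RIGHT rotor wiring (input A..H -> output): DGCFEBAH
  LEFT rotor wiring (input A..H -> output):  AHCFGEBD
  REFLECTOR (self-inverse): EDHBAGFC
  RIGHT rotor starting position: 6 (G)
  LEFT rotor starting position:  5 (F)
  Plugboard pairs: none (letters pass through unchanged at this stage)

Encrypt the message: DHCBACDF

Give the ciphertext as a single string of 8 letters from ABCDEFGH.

Char 1 ('D'): step: R->7, L=5; D->plug->D->R->D->L->D->refl->B->L'->H->R'->C->plug->C
Char 2 ('H'): step: R->0, L->6 (L advanced); H->plug->H->R->H->L->G->refl->F->L'->B->R'->F->plug->F
Char 3 ('C'): step: R->1, L=6; C->plug->C->R->E->L->E->refl->A->L'->G->R'->G->plug->G
Char 4 ('B'): step: R->2, L=6; B->plug->B->R->D->L->B->refl->D->L'->A->R'->A->plug->A
Char 5 ('A'): step: R->3, L=6; A->plug->A->R->C->L->C->refl->H->L'->F->R'->D->plug->D
Char 6 ('C'): step: R->4, L=6; C->plug->C->R->E->L->E->refl->A->L'->G->R'->G->plug->G
Char 7 ('D'): step: R->5, L=6; D->plug->D->R->G->L->A->refl->E->L'->E->R'->A->plug->A
Char 8 ('F'): step: R->6, L=6; F->plug->F->R->H->L->G->refl->F->L'->B->R'->B->plug->B

Answer: CFGADGAB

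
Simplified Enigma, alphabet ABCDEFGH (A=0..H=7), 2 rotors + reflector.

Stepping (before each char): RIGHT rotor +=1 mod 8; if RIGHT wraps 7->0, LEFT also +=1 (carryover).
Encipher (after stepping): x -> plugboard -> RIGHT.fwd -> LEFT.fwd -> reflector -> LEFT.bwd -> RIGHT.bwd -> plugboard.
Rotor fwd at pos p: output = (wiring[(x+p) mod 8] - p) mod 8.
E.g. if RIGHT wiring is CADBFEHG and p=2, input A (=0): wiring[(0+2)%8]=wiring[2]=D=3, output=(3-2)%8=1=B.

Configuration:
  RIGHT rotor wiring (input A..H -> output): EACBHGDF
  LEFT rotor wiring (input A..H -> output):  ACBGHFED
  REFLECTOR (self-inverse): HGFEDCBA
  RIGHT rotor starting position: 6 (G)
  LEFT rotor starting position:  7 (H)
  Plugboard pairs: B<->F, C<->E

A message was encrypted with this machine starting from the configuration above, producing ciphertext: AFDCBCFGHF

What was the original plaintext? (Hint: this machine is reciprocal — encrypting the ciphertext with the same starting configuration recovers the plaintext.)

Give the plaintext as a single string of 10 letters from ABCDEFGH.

Answer: EAAEGBDABG

Derivation:
Char 1 ('A'): step: R->7, L=7; A->plug->A->R->G->L->G->refl->B->L'->B->R'->C->plug->E
Char 2 ('F'): step: R->0, L->0 (L advanced); F->plug->B->R->A->L->A->refl->H->L'->E->R'->A->plug->A
Char 3 ('D'): step: R->1, L=0; D->plug->D->R->G->L->E->refl->D->L'->H->R'->A->plug->A
Char 4 ('C'): step: R->2, L=0; C->plug->E->R->B->L->C->refl->F->L'->F->R'->C->plug->E
Char 5 ('B'): step: R->3, L=0; B->plug->F->R->B->L->C->refl->F->L'->F->R'->G->plug->G
Char 6 ('C'): step: R->4, L=0; C->plug->E->R->A->L->A->refl->H->L'->E->R'->F->plug->B
Char 7 ('F'): step: R->5, L=0; F->plug->B->R->G->L->E->refl->D->L'->H->R'->D->plug->D
Char 8 ('G'): step: R->6, L=0; G->plug->G->R->B->L->C->refl->F->L'->F->R'->A->plug->A
Char 9 ('H'): step: R->7, L=0; H->plug->H->R->E->L->H->refl->A->L'->A->R'->F->plug->B
Char 10 ('F'): step: R->0, L->1 (L advanced); F->plug->B->R->A->L->B->refl->G->L'->D->R'->G->plug->G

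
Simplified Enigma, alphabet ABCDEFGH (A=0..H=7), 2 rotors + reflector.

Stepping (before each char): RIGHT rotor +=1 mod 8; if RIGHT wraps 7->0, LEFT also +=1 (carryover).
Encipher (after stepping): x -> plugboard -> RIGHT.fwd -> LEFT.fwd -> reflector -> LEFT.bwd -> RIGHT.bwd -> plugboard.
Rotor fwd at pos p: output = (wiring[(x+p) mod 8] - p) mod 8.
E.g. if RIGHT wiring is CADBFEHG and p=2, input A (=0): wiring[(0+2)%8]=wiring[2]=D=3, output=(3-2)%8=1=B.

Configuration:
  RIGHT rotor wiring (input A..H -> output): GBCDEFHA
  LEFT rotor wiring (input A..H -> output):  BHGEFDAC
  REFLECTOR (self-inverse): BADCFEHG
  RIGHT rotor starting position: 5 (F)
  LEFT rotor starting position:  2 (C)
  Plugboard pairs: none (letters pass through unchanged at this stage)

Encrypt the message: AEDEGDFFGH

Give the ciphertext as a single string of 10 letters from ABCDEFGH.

Char 1 ('A'): step: R->6, L=2; A->plug->A->R->B->L->C->refl->D->L'->C->R'->B->plug->B
Char 2 ('E'): step: R->7, L=2; E->plug->E->R->E->L->G->refl->H->L'->G->R'->G->plug->G
Char 3 ('D'): step: R->0, L->3 (L advanced); D->plug->D->R->D->L->F->refl->E->L'->G->R'->A->plug->A
Char 4 ('E'): step: R->1, L=3; E->plug->E->R->E->L->H->refl->G->L'->F->R'->H->plug->H
Char 5 ('G'): step: R->2, L=3; G->plug->G->R->E->L->H->refl->G->L'->F->R'->E->plug->E
Char 6 ('D'): step: R->3, L=3; D->plug->D->R->E->L->H->refl->G->L'->F->R'->E->plug->E
Char 7 ('F'): step: R->4, L=3; F->plug->F->R->F->L->G->refl->H->L'->E->R'->D->plug->D
Char 8 ('F'): step: R->5, L=3; F->plug->F->R->F->L->G->refl->H->L'->E->R'->E->plug->E
Char 9 ('G'): step: R->6, L=3; G->plug->G->R->G->L->E->refl->F->L'->D->R'->D->plug->D
Char 10 ('H'): step: R->7, L=3; H->plug->H->R->A->L->B->refl->A->L'->C->R'->C->plug->C

Answer: BGAHEEDEDC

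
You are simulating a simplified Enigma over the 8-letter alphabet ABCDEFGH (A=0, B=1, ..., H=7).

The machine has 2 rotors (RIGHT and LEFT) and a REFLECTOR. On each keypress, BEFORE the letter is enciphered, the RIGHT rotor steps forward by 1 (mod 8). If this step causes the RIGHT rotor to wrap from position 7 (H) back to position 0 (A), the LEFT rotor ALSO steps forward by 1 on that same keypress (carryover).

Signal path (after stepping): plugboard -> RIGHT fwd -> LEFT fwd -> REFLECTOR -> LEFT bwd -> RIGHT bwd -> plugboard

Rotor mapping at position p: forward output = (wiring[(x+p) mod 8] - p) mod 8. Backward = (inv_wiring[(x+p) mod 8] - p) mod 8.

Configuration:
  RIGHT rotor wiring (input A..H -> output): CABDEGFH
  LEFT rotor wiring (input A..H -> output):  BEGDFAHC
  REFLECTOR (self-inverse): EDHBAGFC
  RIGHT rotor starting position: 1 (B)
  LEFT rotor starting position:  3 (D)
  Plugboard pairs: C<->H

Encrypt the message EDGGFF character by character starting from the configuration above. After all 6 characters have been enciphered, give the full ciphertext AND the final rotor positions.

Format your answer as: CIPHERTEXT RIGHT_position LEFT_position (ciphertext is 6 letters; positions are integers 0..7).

Answer: GGBCDD 7 3

Derivation:
Char 1 ('E'): step: R->2, L=3; E->plug->E->R->D->L->E->refl->A->L'->A->R'->G->plug->G
Char 2 ('D'): step: R->3, L=3; D->plug->D->R->C->L->F->refl->G->L'->F->R'->G->plug->G
Char 3 ('G'): step: R->4, L=3; G->plug->G->R->F->L->G->refl->F->L'->C->R'->B->plug->B
Char 4 ('G'): step: R->5, L=3; G->plug->G->R->G->L->B->refl->D->L'->H->R'->H->plug->C
Char 5 ('F'): step: R->6, L=3; F->plug->F->R->F->L->G->refl->F->L'->C->R'->D->plug->D
Char 6 ('F'): step: R->7, L=3; F->plug->F->R->F->L->G->refl->F->L'->C->R'->D->plug->D
Final: ciphertext=GGBCDD, RIGHT=7, LEFT=3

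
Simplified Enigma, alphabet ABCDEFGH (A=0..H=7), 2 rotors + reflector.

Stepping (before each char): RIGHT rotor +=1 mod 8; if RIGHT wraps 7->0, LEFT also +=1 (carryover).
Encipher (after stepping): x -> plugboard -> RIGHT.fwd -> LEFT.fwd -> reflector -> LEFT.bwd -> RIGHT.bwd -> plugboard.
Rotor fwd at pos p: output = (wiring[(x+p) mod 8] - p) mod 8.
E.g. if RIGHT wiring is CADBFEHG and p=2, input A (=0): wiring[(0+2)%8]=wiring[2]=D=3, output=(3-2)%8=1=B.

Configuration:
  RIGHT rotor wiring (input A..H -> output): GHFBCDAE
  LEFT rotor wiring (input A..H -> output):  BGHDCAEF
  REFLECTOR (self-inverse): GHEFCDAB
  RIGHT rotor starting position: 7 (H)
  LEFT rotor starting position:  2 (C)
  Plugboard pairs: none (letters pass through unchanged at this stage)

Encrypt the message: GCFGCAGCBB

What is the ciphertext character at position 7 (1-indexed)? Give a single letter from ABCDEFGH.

Char 1 ('G'): step: R->0, L->3 (L advanced); G->plug->G->R->A->L->A->refl->G->L'->F->R'->C->plug->C
Char 2 ('C'): step: R->1, L=3; C->plug->C->R->A->L->A->refl->G->L'->F->R'->H->plug->H
Char 3 ('F'): step: R->2, L=3; F->plug->F->R->C->L->F->refl->D->L'->G->R'->E->plug->E
Char 4 ('G'): step: R->3, L=3; G->plug->G->R->E->L->C->refl->E->L'->H->R'->B->plug->B
Char 5 ('C'): step: R->4, L=3; C->plug->C->R->E->L->C->refl->E->L'->H->R'->B->plug->B
Char 6 ('A'): step: R->5, L=3; A->plug->A->R->G->L->D->refl->F->L'->C->R'->E->plug->E
Char 7 ('G'): step: R->6, L=3; G->plug->G->R->E->L->C->refl->E->L'->H->R'->E->plug->E

E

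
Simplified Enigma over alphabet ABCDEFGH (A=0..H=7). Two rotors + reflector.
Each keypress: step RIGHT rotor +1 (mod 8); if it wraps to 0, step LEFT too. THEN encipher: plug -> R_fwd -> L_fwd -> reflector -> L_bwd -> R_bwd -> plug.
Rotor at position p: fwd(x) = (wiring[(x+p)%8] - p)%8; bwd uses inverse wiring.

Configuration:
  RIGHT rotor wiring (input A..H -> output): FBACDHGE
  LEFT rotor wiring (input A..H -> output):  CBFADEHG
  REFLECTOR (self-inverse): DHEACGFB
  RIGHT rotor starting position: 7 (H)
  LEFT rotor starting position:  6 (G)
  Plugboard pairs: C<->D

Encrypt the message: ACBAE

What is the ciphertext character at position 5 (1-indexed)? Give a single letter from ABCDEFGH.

Char 1 ('A'): step: R->0, L->7 (L advanced); A->plug->A->R->F->L->E->refl->C->L'->C->R'->D->plug->C
Char 2 ('C'): step: R->1, L=7; C->plug->D->R->C->L->C->refl->E->L'->F->R'->F->plug->F
Char 3 ('B'): step: R->2, L=7; B->plug->B->R->A->L->H->refl->B->L'->E->R'->E->plug->E
Char 4 ('A'): step: R->3, L=7; A->plug->A->R->H->L->A->refl->D->L'->B->R'->E->plug->E
Char 5 ('E'): step: R->4, L=7; E->plug->E->R->B->L->D->refl->A->L'->H->R'->A->plug->A

A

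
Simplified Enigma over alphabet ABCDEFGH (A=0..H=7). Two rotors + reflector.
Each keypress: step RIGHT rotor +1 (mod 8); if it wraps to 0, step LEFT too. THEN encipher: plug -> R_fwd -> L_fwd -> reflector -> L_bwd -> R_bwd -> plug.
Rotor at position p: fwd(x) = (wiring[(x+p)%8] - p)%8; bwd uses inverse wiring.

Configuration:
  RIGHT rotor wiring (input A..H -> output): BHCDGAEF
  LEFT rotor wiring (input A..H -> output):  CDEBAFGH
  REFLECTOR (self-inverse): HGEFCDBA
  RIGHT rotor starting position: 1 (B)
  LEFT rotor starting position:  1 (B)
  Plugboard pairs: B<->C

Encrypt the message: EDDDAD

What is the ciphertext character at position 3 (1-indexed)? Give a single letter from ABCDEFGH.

Char 1 ('E'): step: R->2, L=1; E->plug->E->R->C->L->A->refl->H->L'->D->R'->F->plug->F
Char 2 ('D'): step: R->3, L=1; D->plug->D->R->B->L->D->refl->F->L'->F->R'->C->plug->B
Char 3 ('D'): step: R->4, L=1; D->plug->D->R->B->L->D->refl->F->L'->F->R'->E->plug->E

E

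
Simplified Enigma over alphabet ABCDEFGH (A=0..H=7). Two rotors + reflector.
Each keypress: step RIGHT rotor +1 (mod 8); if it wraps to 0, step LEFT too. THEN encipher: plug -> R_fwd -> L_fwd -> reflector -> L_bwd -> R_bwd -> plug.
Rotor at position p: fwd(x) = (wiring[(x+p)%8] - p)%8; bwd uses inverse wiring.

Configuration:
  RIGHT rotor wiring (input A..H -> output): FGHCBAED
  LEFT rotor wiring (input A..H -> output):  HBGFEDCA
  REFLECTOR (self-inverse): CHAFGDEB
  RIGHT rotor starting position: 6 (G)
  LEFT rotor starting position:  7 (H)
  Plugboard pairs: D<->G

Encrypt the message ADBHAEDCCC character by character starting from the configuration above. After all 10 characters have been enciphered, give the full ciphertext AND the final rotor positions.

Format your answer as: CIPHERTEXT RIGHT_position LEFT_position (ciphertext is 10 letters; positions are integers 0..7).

Char 1 ('A'): step: R->7, L=7; A->plug->A->R->E->L->G->refl->E->L'->G->R'->B->plug->B
Char 2 ('D'): step: R->0, L->0 (L advanced); D->plug->G->R->E->L->E->refl->G->L'->C->R'->D->plug->G
Char 3 ('B'): step: R->1, L=0; B->plug->B->R->G->L->C->refl->A->L'->H->R'->E->plug->E
Char 4 ('H'): step: R->2, L=0; H->plug->H->R->E->L->E->refl->G->L'->C->R'->E->plug->E
Char 5 ('A'): step: R->3, L=0; A->plug->A->R->H->L->A->refl->C->L'->G->R'->B->plug->B
Char 6 ('E'): step: R->4, L=0; E->plug->E->R->B->L->B->refl->H->L'->A->R'->C->plug->C
Char 7 ('D'): step: R->5, L=0; D->plug->G->R->F->L->D->refl->F->L'->D->R'->A->plug->A
Char 8 ('C'): step: R->6, L=0; C->plug->C->R->H->L->A->refl->C->L'->G->R'->A->plug->A
Char 9 ('C'): step: R->7, L=0; C->plug->C->R->H->L->A->refl->C->L'->G->R'->B->plug->B
Char 10 ('C'): step: R->0, L->1 (L advanced); C->plug->C->R->H->L->G->refl->E->L'->C->R'->D->plug->G
Final: ciphertext=BGEEBCAABG, RIGHT=0, LEFT=1

Answer: BGEEBCAABG 0 1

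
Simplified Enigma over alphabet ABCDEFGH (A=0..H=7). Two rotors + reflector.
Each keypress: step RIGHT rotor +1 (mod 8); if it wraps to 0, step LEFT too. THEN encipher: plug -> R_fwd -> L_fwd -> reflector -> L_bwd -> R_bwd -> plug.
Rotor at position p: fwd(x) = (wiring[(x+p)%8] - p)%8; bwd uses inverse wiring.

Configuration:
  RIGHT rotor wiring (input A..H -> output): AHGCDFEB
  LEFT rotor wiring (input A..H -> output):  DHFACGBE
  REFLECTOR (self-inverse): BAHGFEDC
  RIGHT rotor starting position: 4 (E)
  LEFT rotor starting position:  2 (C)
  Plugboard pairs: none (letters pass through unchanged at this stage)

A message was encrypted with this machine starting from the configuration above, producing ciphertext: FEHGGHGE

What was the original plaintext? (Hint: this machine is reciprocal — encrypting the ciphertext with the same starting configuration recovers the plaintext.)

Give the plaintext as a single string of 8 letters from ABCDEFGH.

Char 1 ('F'): step: R->5, L=2; F->plug->F->R->B->L->G->refl->D->L'->A->R'->A->plug->A
Char 2 ('E'): step: R->6, L=2; E->plug->E->R->A->L->D->refl->G->L'->B->R'->D->plug->D
Char 3 ('H'): step: R->7, L=2; H->plug->H->R->F->L->C->refl->H->L'->E->R'->F->plug->F
Char 4 ('G'): step: R->0, L->3 (L advanced); G->plug->G->R->E->L->B->refl->A->L'->F->R'->F->plug->F
Char 5 ('G'): step: R->1, L=3; G->plug->G->R->A->L->F->refl->E->L'->G->R'->A->plug->A
Char 6 ('H'): step: R->2, L=3; H->plug->H->R->F->L->A->refl->B->L'->E->R'->A->plug->A
Char 7 ('G'): step: R->3, L=3; G->plug->G->R->E->L->B->refl->A->L'->F->R'->F->plug->F
Char 8 ('E'): step: R->4, L=3; E->plug->E->R->E->L->B->refl->A->L'->F->R'->D->plug->D

Answer: ADFFAAFD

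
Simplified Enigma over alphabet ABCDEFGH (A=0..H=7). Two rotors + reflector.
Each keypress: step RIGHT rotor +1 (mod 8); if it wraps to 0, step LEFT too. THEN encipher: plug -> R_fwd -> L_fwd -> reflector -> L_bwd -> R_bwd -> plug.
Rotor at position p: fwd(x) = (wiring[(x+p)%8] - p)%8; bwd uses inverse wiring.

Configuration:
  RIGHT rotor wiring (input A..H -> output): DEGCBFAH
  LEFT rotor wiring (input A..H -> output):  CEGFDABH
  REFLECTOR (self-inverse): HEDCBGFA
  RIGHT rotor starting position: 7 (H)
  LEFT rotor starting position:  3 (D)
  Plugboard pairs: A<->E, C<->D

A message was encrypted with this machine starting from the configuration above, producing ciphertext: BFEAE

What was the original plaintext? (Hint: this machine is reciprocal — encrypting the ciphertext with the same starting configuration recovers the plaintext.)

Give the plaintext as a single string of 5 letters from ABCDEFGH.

Char 1 ('B'): step: R->0, L->4 (L advanced); B->plug->B->R->E->L->G->refl->F->L'->C->R'->D->plug->C
Char 2 ('F'): step: R->1, L=4; F->plug->F->R->H->L->B->refl->E->L'->B->R'->C->plug->D
Char 3 ('E'): step: R->2, L=4; E->plug->A->R->E->L->G->refl->F->L'->C->R'->H->plug->H
Char 4 ('A'): step: R->3, L=4; A->plug->E->R->E->L->G->refl->F->L'->C->R'->C->plug->D
Char 5 ('E'): step: R->4, L=4; E->plug->A->R->F->L->A->refl->H->L'->A->R'->F->plug->F

Answer: CDHDF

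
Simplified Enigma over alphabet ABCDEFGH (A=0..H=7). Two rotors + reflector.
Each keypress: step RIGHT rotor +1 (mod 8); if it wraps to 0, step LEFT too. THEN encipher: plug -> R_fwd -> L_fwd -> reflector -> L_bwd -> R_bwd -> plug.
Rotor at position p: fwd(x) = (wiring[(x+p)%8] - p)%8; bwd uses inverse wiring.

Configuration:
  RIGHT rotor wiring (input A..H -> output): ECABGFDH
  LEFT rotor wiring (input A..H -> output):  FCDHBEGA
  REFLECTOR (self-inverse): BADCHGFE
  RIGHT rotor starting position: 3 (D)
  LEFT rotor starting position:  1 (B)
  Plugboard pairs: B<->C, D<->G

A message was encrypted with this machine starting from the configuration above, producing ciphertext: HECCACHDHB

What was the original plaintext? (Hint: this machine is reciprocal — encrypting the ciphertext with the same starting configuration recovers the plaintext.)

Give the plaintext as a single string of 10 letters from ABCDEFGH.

Answer: ABGECBCGCD

Derivation:
Char 1 ('H'): step: R->4, L=1; H->plug->H->R->F->L->F->refl->G->L'->C->R'->A->plug->A
Char 2 ('E'): step: R->5, L=1; E->plug->E->R->F->L->F->refl->G->L'->C->R'->C->plug->B
Char 3 ('C'): step: R->6, L=1; C->plug->B->R->B->L->C->refl->D->L'->E->R'->D->plug->G
Char 4 ('C'): step: R->7, L=1; C->plug->B->R->F->L->F->refl->G->L'->C->R'->E->plug->E
Char 5 ('A'): step: R->0, L->2 (L advanced); A->plug->A->R->E->L->E->refl->H->L'->C->R'->B->plug->C
Char 6 ('C'): step: R->1, L=2; C->plug->B->R->H->L->A->refl->B->L'->A->R'->C->plug->B
Char 7 ('H'): step: R->2, L=2; H->plug->H->R->A->L->B->refl->A->L'->H->R'->B->plug->C
Char 8 ('D'): step: R->3, L=2; D->plug->G->R->H->L->A->refl->B->L'->A->R'->D->plug->G
Char 9 ('H'): step: R->4, L=2; H->plug->H->R->F->L->G->refl->F->L'->B->R'->B->plug->C
Char 10 ('B'): step: R->5, L=2; B->plug->C->R->C->L->H->refl->E->L'->E->R'->G->plug->D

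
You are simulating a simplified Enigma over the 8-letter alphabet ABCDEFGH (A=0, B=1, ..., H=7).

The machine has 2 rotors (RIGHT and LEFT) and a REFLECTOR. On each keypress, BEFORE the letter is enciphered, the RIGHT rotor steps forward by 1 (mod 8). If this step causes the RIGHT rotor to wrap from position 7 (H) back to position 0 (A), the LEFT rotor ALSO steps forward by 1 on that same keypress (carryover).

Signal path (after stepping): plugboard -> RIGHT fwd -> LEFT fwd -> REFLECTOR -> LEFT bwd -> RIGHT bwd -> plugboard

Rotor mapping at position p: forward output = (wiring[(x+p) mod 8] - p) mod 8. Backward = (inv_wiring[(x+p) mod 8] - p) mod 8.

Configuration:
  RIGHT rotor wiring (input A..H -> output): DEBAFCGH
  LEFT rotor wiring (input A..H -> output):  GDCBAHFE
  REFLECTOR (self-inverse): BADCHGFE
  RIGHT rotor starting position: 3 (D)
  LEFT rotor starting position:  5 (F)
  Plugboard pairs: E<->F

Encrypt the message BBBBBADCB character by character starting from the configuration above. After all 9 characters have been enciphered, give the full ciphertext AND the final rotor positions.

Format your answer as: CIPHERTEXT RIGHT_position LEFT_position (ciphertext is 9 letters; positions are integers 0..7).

Answer: CGFCDFFBG 4 6

Derivation:
Char 1 ('B'): step: R->4, L=5; B->plug->B->R->G->L->E->refl->H->L'->C->R'->C->plug->C
Char 2 ('B'): step: R->5, L=5; B->plug->B->R->B->L->A->refl->B->L'->D->R'->G->plug->G
Char 3 ('B'): step: R->6, L=5; B->plug->B->R->B->L->A->refl->B->L'->D->R'->E->plug->F
Char 4 ('B'): step: R->7, L=5; B->plug->B->R->E->L->G->refl->F->L'->F->R'->C->plug->C
Char 5 ('B'): step: R->0, L->6 (L advanced); B->plug->B->R->E->L->E->refl->H->L'->A->R'->D->plug->D
Char 6 ('A'): step: R->1, L=6; A->plug->A->R->D->L->F->refl->G->L'->B->R'->E->plug->F
Char 7 ('D'): step: R->2, L=6; D->plug->D->R->A->L->H->refl->E->L'->E->R'->E->plug->F
Char 8 ('C'): step: R->3, L=6; C->plug->C->R->H->L->B->refl->A->L'->C->R'->B->plug->B
Char 9 ('B'): step: R->4, L=6; B->plug->B->R->G->L->C->refl->D->L'->F->R'->G->plug->G
Final: ciphertext=CGFCDFFBG, RIGHT=4, LEFT=6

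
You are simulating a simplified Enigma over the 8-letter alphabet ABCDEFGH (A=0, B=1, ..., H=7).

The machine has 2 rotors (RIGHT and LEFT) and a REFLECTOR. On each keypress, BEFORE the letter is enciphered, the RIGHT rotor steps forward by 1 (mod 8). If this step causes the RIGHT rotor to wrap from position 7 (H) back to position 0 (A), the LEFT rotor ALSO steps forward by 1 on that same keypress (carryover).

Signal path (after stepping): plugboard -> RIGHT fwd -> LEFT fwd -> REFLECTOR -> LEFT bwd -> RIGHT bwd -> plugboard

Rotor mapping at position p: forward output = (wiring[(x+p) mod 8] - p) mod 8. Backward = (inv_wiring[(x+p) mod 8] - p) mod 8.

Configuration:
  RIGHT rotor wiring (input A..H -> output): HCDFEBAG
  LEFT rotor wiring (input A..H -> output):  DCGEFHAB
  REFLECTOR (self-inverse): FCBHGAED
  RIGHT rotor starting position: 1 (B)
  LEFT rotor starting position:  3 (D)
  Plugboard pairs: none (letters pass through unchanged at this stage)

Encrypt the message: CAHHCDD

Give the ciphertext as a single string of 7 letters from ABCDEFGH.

Char 1 ('C'): step: R->2, L=3; C->plug->C->R->C->L->E->refl->G->L'->E->R'->F->plug->F
Char 2 ('A'): step: R->3, L=3; A->plug->A->R->C->L->E->refl->G->L'->E->R'->F->plug->F
Char 3 ('H'): step: R->4, L=3; H->plug->H->R->B->L->C->refl->B->L'->A->R'->A->plug->A
Char 4 ('H'): step: R->5, L=3; H->plug->H->R->H->L->D->refl->H->L'->G->R'->F->plug->F
Char 5 ('C'): step: R->6, L=3; C->plug->C->R->B->L->C->refl->B->L'->A->R'->B->plug->B
Char 6 ('D'): step: R->7, L=3; D->plug->D->R->E->L->G->refl->E->L'->C->R'->G->plug->G
Char 7 ('D'): step: R->0, L->4 (L advanced); D->plug->D->R->F->L->G->refl->E->L'->C->R'->B->plug->B

Answer: FFAFBGB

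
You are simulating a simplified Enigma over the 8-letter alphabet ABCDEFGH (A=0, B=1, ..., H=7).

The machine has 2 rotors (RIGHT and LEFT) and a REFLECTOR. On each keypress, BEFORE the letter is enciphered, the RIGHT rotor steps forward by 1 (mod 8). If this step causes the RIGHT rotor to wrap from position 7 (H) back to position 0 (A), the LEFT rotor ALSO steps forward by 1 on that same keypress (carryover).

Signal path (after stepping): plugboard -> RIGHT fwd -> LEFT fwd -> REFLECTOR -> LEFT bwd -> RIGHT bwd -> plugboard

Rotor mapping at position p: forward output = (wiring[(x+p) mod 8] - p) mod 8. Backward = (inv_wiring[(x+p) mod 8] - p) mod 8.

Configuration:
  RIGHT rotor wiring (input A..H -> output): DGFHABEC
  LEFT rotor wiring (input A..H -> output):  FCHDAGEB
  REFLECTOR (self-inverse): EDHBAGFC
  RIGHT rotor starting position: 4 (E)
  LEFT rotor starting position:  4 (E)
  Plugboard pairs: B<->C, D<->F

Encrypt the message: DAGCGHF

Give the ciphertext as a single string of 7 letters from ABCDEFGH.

Answer: GCEGABC

Derivation:
Char 1 ('D'): step: R->5, L=4; D->plug->F->R->A->L->E->refl->A->L'->C->R'->G->plug->G
Char 2 ('A'): step: R->6, L=4; A->plug->A->R->G->L->D->refl->B->L'->E->R'->B->plug->C
Char 3 ('G'): step: R->7, L=4; G->plug->G->R->C->L->A->refl->E->L'->A->R'->E->plug->E
Char 4 ('C'): step: R->0, L->5 (L advanced); C->plug->B->R->G->L->G->refl->F->L'->E->R'->G->plug->G
Char 5 ('G'): step: R->1, L=5; G->plug->G->R->B->L->H->refl->C->L'->F->R'->A->plug->A
Char 6 ('H'): step: R->2, L=5; H->plug->H->R->E->L->F->refl->G->L'->G->R'->C->plug->B
Char 7 ('F'): step: R->3, L=5; F->plug->D->R->B->L->H->refl->C->L'->F->R'->B->plug->C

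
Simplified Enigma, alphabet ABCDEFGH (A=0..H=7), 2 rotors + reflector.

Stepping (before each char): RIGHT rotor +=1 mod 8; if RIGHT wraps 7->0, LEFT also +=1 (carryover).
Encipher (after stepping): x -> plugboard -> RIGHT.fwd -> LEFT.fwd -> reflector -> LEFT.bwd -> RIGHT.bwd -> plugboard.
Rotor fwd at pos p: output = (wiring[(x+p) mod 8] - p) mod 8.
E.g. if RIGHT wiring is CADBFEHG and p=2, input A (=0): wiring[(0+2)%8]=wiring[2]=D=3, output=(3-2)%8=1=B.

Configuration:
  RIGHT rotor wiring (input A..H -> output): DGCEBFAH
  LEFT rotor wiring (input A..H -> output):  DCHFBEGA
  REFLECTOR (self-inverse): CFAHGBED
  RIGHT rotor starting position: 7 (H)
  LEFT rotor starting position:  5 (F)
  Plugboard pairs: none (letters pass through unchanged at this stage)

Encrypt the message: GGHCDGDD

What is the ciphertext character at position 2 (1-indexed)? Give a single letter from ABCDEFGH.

Char 1 ('G'): step: R->0, L->6 (L advanced); G->plug->G->R->A->L->A->refl->C->L'->B->R'->E->plug->E
Char 2 ('G'): step: R->1, L=6; G->plug->G->R->G->L->D->refl->H->L'->F->R'->A->plug->A

A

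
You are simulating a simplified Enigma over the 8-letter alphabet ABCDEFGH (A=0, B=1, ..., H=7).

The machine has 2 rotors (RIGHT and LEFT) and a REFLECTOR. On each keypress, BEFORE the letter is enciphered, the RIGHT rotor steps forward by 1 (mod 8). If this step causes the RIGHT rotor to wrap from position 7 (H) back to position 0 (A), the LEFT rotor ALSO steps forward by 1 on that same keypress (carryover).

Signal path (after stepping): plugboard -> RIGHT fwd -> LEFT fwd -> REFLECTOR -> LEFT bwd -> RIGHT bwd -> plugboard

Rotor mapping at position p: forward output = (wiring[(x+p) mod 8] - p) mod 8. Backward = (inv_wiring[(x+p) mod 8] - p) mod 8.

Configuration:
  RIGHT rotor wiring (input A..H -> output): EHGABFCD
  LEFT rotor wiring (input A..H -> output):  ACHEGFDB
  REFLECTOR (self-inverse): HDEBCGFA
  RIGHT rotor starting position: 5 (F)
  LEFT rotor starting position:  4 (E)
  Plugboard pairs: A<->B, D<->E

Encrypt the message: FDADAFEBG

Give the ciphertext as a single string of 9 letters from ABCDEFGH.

Char 1 ('F'): step: R->6, L=4; F->plug->F->R->C->L->H->refl->A->L'->H->R'->H->plug->H
Char 2 ('D'): step: R->7, L=4; D->plug->E->R->B->L->B->refl->D->L'->G->R'->G->plug->G
Char 3 ('A'): step: R->0, L->5 (L advanced); A->plug->B->R->H->L->B->refl->D->L'->D->R'->H->plug->H
Char 4 ('D'): step: R->1, L=5; D->plug->E->R->E->L->F->refl->G->L'->B->R'->F->plug->F
Char 5 ('A'): step: R->2, L=5; A->plug->B->R->G->L->H->refl->A->L'->A->R'->E->plug->D
Char 6 ('F'): step: R->3, L=5; F->plug->F->R->B->L->G->refl->F->L'->E->R'->G->plug->G
Char 7 ('E'): step: R->4, L=5; E->plug->D->R->H->L->B->refl->D->L'->D->R'->F->plug->F
Char 8 ('B'): step: R->5, L=5; B->plug->A->R->A->L->A->refl->H->L'->G->R'->C->plug->C
Char 9 ('G'): step: R->6, L=5; G->plug->G->R->D->L->D->refl->B->L'->H->R'->H->plug->H

Answer: HGHFDGFCH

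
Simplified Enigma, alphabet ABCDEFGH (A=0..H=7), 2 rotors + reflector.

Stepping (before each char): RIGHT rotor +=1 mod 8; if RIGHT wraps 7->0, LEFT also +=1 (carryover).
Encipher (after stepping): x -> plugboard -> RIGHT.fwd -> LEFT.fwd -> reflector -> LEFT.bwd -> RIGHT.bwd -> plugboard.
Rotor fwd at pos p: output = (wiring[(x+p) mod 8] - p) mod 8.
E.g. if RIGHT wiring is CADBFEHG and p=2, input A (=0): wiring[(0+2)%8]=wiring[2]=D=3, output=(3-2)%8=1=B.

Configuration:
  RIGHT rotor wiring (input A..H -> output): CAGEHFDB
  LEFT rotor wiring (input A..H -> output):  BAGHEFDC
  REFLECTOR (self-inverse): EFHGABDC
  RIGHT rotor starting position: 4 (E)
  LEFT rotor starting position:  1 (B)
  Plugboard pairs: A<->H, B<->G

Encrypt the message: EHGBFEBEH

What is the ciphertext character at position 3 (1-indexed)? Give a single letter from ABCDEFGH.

Char 1 ('E'): step: R->5, L=1; E->plug->E->R->D->L->D->refl->G->L'->C->R'->H->plug->A
Char 2 ('H'): step: R->6, L=1; H->plug->A->R->F->L->C->refl->H->L'->A->R'->E->plug->E
Char 3 ('G'): step: R->7, L=1; G->plug->B->R->D->L->D->refl->G->L'->C->R'->A->plug->H

H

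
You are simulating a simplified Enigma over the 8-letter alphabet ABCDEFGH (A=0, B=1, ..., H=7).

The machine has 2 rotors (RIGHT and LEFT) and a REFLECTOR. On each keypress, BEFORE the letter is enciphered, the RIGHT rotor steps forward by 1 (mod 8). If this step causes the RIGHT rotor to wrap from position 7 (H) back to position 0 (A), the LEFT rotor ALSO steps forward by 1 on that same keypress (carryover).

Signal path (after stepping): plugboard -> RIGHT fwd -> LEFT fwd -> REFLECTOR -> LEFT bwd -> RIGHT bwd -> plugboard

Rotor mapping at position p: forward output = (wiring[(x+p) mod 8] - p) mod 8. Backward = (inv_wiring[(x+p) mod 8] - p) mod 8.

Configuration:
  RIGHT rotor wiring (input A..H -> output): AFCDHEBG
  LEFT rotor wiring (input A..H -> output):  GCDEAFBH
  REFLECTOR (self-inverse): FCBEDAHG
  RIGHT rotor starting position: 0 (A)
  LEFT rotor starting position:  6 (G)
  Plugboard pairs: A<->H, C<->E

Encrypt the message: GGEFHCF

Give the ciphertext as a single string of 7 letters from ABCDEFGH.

Answer: ABDGFED

Derivation:
Char 1 ('G'): step: R->1, L=6; G->plug->G->R->F->L->G->refl->H->L'->H->R'->H->plug->A
Char 2 ('G'): step: R->2, L=6; G->plug->G->R->G->L->C->refl->B->L'->B->R'->B->plug->B
Char 3 ('E'): step: R->3, L=6; E->plug->C->R->B->L->B->refl->C->L'->G->R'->D->plug->D
Char 4 ('F'): step: R->4, L=6; F->plug->F->R->B->L->B->refl->C->L'->G->R'->G->plug->G
Char 5 ('H'): step: R->5, L=6; H->plug->A->R->H->L->H->refl->G->L'->F->R'->F->plug->F
Char 6 ('C'): step: R->6, L=6; C->plug->E->R->E->L->F->refl->A->L'->C->R'->C->plug->E
Char 7 ('F'): step: R->7, L=6; F->plug->F->R->A->L->D->refl->E->L'->D->R'->D->plug->D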